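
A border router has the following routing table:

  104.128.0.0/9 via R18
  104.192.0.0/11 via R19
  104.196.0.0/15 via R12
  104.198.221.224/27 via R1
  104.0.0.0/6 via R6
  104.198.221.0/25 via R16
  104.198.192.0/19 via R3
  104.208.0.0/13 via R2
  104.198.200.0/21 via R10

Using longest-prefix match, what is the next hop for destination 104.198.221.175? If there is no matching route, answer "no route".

R3

Routes whose prefix contains 104.198.221.175:
  104.0.0.0/6 (104.0.0.0 - 107.255.255.255) -> R6
  104.128.0.0/9 (104.128.0.0 - 104.255.255.255) -> R18
  104.192.0.0/11 (104.192.0.0 - 104.223.255.255) -> R19
  104.198.192.0/19 (104.198.192.0 - 104.198.223.255) -> R3
More-specific entries that do NOT match:
  104.198.221.224/27 (104.198.221.224 - 104.198.221.255) does not contain 104.198.221.175
  104.198.221.0/25 (104.198.221.0 - 104.198.221.127) does not contain 104.198.221.175
  104.198.200.0/21 (104.198.200.0 - 104.198.207.255) does not contain 104.198.221.175
Longest matching prefix is /19 -> next hop R3.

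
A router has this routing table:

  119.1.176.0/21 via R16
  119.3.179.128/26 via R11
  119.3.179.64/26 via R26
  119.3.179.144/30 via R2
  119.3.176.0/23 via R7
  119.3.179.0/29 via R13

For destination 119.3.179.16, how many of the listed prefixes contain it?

0

No listed prefix contains 119.3.179.16.
Total matching entries: 0.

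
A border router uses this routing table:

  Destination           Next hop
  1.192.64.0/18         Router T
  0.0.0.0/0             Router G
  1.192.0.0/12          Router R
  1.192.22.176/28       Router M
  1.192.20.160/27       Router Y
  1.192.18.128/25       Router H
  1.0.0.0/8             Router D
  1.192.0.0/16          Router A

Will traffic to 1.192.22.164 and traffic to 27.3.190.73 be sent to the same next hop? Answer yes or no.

no

1.192.22.164: longest match 1.192.0.0/16 -> Router A
27.3.190.73: longest match 0.0.0.0/0 -> Router G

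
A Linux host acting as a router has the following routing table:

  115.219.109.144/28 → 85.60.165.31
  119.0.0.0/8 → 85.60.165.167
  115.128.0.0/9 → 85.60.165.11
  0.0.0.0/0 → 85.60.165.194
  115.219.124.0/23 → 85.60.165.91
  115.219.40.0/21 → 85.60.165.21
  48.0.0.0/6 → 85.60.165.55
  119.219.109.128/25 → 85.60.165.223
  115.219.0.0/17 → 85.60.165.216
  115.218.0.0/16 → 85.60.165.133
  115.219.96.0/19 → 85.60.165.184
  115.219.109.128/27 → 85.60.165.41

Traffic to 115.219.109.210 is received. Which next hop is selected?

85.60.165.184

Routes whose prefix contains 115.219.109.210:
  0.0.0.0/0 (default, matches everything) -> 85.60.165.194
  115.128.0.0/9 (115.128.0.0 - 115.255.255.255) -> 85.60.165.11
  115.219.0.0/17 (115.219.0.0 - 115.219.127.255) -> 85.60.165.216
  115.219.96.0/19 (115.219.96.0 - 115.219.127.255) -> 85.60.165.184
More-specific entries that do NOT match:
  115.219.109.144/28 (115.219.109.144 - 115.219.109.159) does not contain 115.219.109.210
  115.219.109.128/27 (115.219.109.128 - 115.219.109.159) does not contain 115.219.109.210
  119.219.109.128/25 (119.219.109.128 - 119.219.109.255) does not contain 115.219.109.210
  115.219.124.0/23 (115.219.124.0 - 115.219.125.255) does not contain 115.219.109.210
  115.219.40.0/21 (115.219.40.0 - 115.219.47.255) does not contain 115.219.109.210
Longest matching prefix is /19 -> next hop 85.60.165.184.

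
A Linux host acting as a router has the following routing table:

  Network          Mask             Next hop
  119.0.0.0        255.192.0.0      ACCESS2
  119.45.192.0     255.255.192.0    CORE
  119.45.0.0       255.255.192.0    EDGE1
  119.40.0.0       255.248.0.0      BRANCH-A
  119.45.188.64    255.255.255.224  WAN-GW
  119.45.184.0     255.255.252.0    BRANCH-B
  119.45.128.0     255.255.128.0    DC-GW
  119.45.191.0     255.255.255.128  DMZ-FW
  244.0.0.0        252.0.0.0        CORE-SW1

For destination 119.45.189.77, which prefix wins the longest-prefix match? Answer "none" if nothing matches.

Entries matching 119.45.189.77:
  119.0.0.0/10 (119.0.0.0 - 119.63.255.255)
  119.40.0.0/13 (119.40.0.0 - 119.47.255.255)
  119.45.128.0/17 (119.45.128.0 - 119.45.255.255)
Most specific is 119.45.128.0/17.

119.45.128.0/17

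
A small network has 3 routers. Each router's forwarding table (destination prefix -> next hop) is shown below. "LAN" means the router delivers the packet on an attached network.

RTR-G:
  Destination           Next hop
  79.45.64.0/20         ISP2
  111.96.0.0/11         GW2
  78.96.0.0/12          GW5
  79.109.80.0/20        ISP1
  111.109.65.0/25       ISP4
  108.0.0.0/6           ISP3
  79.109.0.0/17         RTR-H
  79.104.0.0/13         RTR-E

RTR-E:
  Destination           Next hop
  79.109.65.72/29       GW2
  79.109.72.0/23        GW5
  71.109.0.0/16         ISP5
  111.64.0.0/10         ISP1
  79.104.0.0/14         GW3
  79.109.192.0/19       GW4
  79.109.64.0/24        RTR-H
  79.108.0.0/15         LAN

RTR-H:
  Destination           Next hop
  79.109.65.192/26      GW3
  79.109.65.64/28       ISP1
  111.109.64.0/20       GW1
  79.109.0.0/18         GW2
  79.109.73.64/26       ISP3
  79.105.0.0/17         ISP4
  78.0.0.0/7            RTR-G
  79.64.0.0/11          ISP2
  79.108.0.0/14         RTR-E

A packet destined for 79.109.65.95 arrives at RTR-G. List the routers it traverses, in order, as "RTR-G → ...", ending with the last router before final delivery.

At RTR-G: longest match for 79.109.65.95 is 79.109.0.0/17 -> RTR-H
At RTR-H: longest match for 79.109.65.95 is 79.108.0.0/14 -> RTR-E
At RTR-E: longest match for 79.109.65.95 is 79.108.0.0/15 -> LAN

RTR-G → RTR-H → RTR-E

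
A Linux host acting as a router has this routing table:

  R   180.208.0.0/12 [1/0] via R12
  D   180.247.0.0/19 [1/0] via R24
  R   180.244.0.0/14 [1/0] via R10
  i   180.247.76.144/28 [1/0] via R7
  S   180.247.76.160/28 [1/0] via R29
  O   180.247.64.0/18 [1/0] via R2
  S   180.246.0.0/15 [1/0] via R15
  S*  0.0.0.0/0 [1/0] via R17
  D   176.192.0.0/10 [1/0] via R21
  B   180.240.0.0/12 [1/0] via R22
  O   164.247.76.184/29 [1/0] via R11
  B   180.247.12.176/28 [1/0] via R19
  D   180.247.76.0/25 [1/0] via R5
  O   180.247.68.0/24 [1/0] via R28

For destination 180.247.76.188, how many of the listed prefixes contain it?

5

Prefixes containing 180.247.76.188:
  0.0.0.0/0 (default, matches everything)
  180.240.0.0/12 (180.240.0.0 - 180.255.255.255)
  180.244.0.0/14 (180.244.0.0 - 180.247.255.255)
  180.246.0.0/15 (180.246.0.0 - 180.247.255.255)
  180.247.64.0/18 (180.247.64.0 - 180.247.127.255)
Total matching entries: 5.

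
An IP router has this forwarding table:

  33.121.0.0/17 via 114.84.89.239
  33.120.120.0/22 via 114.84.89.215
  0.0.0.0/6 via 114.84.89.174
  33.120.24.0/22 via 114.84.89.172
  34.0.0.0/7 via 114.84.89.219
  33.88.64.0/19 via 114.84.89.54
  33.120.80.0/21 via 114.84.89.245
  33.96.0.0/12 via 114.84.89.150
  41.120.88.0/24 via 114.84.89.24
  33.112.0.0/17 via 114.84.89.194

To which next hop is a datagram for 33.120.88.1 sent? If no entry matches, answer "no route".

no route

No entry's prefix contains 33.120.88.1; there is no default route.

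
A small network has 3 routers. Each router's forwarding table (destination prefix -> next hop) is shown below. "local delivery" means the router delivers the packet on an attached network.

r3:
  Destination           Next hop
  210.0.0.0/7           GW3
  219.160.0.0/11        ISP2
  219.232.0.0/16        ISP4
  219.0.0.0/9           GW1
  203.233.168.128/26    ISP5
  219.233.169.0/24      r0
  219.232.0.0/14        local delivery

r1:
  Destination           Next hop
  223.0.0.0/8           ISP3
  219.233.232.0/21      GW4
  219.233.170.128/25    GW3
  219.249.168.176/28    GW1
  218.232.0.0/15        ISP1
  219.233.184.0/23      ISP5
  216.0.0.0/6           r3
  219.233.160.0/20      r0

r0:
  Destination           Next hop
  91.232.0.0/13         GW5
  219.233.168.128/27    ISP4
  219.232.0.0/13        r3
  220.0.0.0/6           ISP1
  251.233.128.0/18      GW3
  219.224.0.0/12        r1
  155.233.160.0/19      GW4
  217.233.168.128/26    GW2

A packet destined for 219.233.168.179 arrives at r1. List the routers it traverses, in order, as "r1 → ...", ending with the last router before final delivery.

r1 → r0 → r3

At r1: longest match for 219.233.168.179 is 219.233.160.0/20 -> r0
At r0: longest match for 219.233.168.179 is 219.232.0.0/13 -> r3
At r3: longest match for 219.233.168.179 is 219.232.0.0/14 -> local delivery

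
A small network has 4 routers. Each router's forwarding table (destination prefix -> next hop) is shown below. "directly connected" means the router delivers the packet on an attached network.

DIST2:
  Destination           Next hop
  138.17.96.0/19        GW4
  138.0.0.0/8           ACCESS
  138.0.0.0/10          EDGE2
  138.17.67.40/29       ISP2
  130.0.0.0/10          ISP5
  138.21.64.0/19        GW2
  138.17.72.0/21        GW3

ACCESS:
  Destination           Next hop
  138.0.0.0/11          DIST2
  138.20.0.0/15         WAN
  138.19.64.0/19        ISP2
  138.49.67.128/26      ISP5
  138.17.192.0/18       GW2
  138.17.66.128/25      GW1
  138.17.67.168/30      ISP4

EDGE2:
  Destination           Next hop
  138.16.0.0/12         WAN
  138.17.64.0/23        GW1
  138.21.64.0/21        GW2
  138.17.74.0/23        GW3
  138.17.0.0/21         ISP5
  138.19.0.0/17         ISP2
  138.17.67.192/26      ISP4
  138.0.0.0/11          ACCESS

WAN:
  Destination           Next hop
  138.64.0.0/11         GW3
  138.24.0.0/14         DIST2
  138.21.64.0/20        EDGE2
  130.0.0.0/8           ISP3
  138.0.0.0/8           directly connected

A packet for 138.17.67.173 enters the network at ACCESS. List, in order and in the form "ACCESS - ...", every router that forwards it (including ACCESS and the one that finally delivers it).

ACCESS - DIST2 - EDGE2 - WAN

At ACCESS: longest match for 138.17.67.173 is 138.0.0.0/11 -> DIST2
At DIST2: longest match for 138.17.67.173 is 138.0.0.0/10 -> EDGE2
At EDGE2: longest match for 138.17.67.173 is 138.16.0.0/12 -> WAN
At WAN: longest match for 138.17.67.173 is 138.0.0.0/8 -> directly connected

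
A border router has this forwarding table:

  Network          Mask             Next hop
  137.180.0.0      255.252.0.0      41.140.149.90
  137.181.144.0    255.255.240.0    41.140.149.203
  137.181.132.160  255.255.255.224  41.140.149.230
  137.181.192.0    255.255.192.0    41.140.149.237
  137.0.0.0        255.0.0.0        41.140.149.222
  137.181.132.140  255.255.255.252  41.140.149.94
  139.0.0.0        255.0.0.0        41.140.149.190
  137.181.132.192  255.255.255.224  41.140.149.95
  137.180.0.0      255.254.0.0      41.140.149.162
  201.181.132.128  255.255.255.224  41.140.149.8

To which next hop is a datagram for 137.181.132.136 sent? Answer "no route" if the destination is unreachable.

Routes whose prefix contains 137.181.132.136:
  137.0.0.0/8 (137.0.0.0 - 137.255.255.255) -> 41.140.149.222
  137.180.0.0/14 (137.180.0.0 - 137.183.255.255) -> 41.140.149.90
  137.180.0.0/15 (137.180.0.0 - 137.181.255.255) -> 41.140.149.162
More-specific entries that do NOT match:
  137.181.132.140/30 (137.181.132.140 - 137.181.132.143) does not contain 137.181.132.136
  137.181.132.160/27 (137.181.132.160 - 137.181.132.191) does not contain 137.181.132.136
  137.181.132.192/27 (137.181.132.192 - 137.181.132.223) does not contain 137.181.132.136
  201.181.132.128/27 (201.181.132.128 - 201.181.132.159) does not contain 137.181.132.136
  137.181.144.0/20 (137.181.144.0 - 137.181.159.255) does not contain 137.181.132.136
  137.181.192.0/18 (137.181.192.0 - 137.181.255.255) does not contain 137.181.132.136
Longest matching prefix is /15 -> next hop 41.140.149.162.

41.140.149.162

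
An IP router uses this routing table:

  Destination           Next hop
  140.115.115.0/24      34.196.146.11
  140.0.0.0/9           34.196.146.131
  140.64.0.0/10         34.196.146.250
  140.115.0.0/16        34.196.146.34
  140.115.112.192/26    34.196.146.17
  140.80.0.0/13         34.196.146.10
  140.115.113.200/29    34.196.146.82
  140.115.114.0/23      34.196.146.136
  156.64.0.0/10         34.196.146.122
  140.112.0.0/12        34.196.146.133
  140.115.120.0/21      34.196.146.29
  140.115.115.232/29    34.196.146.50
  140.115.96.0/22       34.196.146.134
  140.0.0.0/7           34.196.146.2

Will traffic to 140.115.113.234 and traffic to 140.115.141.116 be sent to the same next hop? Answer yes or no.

140.115.113.234: longest match 140.115.0.0/16 -> 34.196.146.34
140.115.141.116: longest match 140.115.0.0/16 -> 34.196.146.34

yes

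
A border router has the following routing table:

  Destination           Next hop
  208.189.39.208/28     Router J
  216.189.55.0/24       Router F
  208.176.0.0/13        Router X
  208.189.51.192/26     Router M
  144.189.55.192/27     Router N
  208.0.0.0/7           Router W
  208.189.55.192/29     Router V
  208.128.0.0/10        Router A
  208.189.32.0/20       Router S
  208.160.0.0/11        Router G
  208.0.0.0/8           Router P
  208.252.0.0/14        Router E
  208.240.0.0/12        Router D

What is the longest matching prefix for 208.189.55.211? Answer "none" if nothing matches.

208.160.0.0/11

Entries matching 208.189.55.211:
  208.0.0.0/7 (208.0.0.0 - 209.255.255.255)
  208.0.0.0/8 (208.0.0.0 - 208.255.255.255)
  208.128.0.0/10 (208.128.0.0 - 208.191.255.255)
  208.160.0.0/11 (208.160.0.0 - 208.191.255.255)
Most specific is 208.160.0.0/11.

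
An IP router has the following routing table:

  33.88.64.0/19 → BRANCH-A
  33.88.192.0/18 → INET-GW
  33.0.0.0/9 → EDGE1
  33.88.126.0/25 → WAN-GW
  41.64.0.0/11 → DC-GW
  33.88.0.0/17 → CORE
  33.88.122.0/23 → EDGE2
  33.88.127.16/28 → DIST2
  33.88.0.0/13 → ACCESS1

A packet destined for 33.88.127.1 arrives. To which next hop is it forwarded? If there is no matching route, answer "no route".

CORE

Routes whose prefix contains 33.88.127.1:
  33.0.0.0/9 (33.0.0.0 - 33.127.255.255) -> EDGE1
  33.88.0.0/13 (33.88.0.0 - 33.95.255.255) -> ACCESS1
  33.88.0.0/17 (33.88.0.0 - 33.88.127.255) -> CORE
More-specific entries that do NOT match:
  33.88.127.16/28 (33.88.127.16 - 33.88.127.31) does not contain 33.88.127.1
  33.88.126.0/25 (33.88.126.0 - 33.88.126.127) does not contain 33.88.127.1
  33.88.122.0/23 (33.88.122.0 - 33.88.123.255) does not contain 33.88.127.1
  33.88.64.0/19 (33.88.64.0 - 33.88.95.255) does not contain 33.88.127.1
  33.88.192.0/18 (33.88.192.0 - 33.88.255.255) does not contain 33.88.127.1
Longest matching prefix is /17 -> next hop CORE.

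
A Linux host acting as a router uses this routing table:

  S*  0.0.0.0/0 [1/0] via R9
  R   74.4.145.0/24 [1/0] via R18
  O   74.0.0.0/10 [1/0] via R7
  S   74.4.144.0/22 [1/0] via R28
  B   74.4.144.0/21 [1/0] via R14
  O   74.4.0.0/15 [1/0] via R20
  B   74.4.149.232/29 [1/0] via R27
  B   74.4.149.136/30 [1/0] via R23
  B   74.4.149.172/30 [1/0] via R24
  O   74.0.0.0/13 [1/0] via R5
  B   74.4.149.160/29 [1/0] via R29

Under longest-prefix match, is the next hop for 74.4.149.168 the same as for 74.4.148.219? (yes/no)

yes

74.4.149.168: longest match 74.4.144.0/21 -> R14
74.4.148.219: longest match 74.4.144.0/21 -> R14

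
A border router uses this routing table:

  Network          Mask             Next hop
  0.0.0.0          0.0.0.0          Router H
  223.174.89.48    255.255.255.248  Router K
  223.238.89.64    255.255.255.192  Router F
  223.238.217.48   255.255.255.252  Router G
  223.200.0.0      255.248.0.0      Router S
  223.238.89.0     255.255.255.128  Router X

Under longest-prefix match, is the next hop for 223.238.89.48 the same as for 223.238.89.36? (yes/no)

yes

223.238.89.48: longest match 223.238.89.0/25 -> Router X
223.238.89.36: longest match 223.238.89.0/25 -> Router X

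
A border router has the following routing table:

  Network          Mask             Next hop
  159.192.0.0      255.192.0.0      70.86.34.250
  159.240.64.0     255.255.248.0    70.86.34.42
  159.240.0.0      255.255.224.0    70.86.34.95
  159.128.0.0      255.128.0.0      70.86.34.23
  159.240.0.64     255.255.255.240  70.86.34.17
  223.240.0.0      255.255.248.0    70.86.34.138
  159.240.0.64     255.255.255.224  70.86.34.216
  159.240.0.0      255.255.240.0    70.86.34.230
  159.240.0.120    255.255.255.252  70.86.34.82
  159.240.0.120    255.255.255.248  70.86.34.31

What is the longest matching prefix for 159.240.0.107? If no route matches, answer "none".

Entries matching 159.240.0.107:
  159.128.0.0/9 (159.128.0.0 - 159.255.255.255)
  159.192.0.0/10 (159.192.0.0 - 159.255.255.255)
  159.240.0.0/19 (159.240.0.0 - 159.240.31.255)
  159.240.0.0/20 (159.240.0.0 - 159.240.15.255)
Most specific is 159.240.0.0/20.

159.240.0.0/20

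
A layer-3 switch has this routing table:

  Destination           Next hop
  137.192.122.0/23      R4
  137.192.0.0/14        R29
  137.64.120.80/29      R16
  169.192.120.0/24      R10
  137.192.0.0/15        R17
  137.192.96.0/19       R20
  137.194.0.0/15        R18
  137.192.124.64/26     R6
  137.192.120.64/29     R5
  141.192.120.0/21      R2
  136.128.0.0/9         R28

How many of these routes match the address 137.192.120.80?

3

Prefixes containing 137.192.120.80:
  137.192.0.0/14 (137.192.0.0 - 137.195.255.255)
  137.192.0.0/15 (137.192.0.0 - 137.193.255.255)
  137.192.96.0/19 (137.192.96.0 - 137.192.127.255)
Total matching entries: 3.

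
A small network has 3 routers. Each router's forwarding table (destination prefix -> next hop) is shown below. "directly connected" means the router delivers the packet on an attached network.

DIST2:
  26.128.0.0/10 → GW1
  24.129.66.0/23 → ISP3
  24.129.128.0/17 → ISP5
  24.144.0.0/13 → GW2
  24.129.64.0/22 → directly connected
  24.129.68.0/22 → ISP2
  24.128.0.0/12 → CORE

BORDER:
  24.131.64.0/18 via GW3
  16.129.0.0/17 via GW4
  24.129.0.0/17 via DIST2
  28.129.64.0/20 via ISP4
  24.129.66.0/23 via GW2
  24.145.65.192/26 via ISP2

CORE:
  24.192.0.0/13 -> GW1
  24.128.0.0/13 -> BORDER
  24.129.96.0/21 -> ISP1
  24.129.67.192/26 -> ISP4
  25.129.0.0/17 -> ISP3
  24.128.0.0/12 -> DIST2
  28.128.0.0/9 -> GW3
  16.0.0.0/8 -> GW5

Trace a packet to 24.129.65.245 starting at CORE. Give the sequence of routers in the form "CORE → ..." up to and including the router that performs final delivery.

At CORE: longest match for 24.129.65.245 is 24.128.0.0/13 -> BORDER
At BORDER: longest match for 24.129.65.245 is 24.129.0.0/17 -> DIST2
At DIST2: longest match for 24.129.65.245 is 24.129.64.0/22 -> directly connected

CORE → BORDER → DIST2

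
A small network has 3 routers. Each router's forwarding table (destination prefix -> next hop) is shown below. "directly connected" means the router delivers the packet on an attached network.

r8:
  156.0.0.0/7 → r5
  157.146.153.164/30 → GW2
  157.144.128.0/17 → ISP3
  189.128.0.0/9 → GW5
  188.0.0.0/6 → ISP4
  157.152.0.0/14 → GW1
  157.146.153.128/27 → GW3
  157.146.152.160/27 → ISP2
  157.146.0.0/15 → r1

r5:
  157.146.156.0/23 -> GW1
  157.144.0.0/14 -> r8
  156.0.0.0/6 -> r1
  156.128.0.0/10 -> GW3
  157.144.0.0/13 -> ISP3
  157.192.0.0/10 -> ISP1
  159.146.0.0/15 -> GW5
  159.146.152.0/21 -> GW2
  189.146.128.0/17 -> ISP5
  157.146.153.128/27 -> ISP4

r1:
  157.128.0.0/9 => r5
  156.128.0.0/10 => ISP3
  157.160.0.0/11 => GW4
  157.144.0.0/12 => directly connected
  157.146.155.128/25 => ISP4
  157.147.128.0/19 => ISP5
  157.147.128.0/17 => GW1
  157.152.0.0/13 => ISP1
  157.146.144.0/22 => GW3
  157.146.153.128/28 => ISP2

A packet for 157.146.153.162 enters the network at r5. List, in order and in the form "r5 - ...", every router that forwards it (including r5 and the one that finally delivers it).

r5 - r8 - r1

At r5: longest match for 157.146.153.162 is 157.144.0.0/14 -> r8
At r8: longest match for 157.146.153.162 is 157.146.0.0/15 -> r1
At r1: longest match for 157.146.153.162 is 157.144.0.0/12 -> directly connected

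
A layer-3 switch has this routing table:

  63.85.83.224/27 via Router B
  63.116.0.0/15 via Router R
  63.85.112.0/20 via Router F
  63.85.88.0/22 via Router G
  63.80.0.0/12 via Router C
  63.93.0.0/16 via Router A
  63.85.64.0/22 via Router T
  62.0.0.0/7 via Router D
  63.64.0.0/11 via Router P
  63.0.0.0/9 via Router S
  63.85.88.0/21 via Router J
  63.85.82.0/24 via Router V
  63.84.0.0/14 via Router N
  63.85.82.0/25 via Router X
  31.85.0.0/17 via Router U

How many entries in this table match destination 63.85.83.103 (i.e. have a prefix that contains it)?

5

Prefixes containing 63.85.83.103:
  62.0.0.0/7 (62.0.0.0 - 63.255.255.255)
  63.0.0.0/9 (63.0.0.0 - 63.127.255.255)
  63.64.0.0/11 (63.64.0.0 - 63.95.255.255)
  63.80.0.0/12 (63.80.0.0 - 63.95.255.255)
  63.84.0.0/14 (63.84.0.0 - 63.87.255.255)
Total matching entries: 5.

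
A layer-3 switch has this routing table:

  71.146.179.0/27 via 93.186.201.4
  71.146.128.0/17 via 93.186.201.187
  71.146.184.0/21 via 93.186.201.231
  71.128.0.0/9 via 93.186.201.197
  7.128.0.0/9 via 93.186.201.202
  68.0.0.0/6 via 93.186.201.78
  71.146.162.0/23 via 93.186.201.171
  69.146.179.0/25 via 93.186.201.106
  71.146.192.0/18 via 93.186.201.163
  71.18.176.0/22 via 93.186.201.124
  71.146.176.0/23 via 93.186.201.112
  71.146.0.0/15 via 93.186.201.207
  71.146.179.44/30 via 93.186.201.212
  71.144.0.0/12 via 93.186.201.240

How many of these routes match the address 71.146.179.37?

5

Prefixes containing 71.146.179.37:
  68.0.0.0/6 (68.0.0.0 - 71.255.255.255)
  71.128.0.0/9 (71.128.0.0 - 71.255.255.255)
  71.144.0.0/12 (71.144.0.0 - 71.159.255.255)
  71.146.0.0/15 (71.146.0.0 - 71.147.255.255)
  71.146.128.0/17 (71.146.128.0 - 71.146.255.255)
Total matching entries: 5.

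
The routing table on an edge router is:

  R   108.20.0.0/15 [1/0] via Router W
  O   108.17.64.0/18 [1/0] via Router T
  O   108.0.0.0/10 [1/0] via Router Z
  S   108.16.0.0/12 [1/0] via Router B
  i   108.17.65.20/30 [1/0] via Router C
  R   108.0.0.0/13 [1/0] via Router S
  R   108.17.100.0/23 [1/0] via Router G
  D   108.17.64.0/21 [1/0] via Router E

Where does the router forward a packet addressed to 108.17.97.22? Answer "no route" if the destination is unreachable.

Routes whose prefix contains 108.17.97.22:
  108.0.0.0/10 (108.0.0.0 - 108.63.255.255) -> Router Z
  108.16.0.0/12 (108.16.0.0 - 108.31.255.255) -> Router B
  108.17.64.0/18 (108.17.64.0 - 108.17.127.255) -> Router T
More-specific entries that do NOT match:
  108.17.65.20/30 (108.17.65.20 - 108.17.65.23) does not contain 108.17.97.22
  108.17.100.0/23 (108.17.100.0 - 108.17.101.255) does not contain 108.17.97.22
  108.17.64.0/21 (108.17.64.0 - 108.17.71.255) does not contain 108.17.97.22
Longest matching prefix is /18 -> next hop Router T.

Router T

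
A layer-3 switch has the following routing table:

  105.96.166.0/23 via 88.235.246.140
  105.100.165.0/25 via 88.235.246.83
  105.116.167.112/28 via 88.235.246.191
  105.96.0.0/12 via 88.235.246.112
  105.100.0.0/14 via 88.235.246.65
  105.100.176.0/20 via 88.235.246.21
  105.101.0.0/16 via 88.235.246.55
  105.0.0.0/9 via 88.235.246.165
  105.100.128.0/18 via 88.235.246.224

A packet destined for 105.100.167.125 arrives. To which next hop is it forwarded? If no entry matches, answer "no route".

Routes whose prefix contains 105.100.167.125:
  105.0.0.0/9 (105.0.0.0 - 105.127.255.255) -> 88.235.246.165
  105.96.0.0/12 (105.96.0.0 - 105.111.255.255) -> 88.235.246.112
  105.100.0.0/14 (105.100.0.0 - 105.103.255.255) -> 88.235.246.65
  105.100.128.0/18 (105.100.128.0 - 105.100.191.255) -> 88.235.246.224
More-specific entries that do NOT match:
  105.116.167.112/28 (105.116.167.112 - 105.116.167.127) does not contain 105.100.167.125
  105.100.165.0/25 (105.100.165.0 - 105.100.165.127) does not contain 105.100.167.125
  105.96.166.0/23 (105.96.166.0 - 105.96.167.255) does not contain 105.100.167.125
  105.100.176.0/20 (105.100.176.0 - 105.100.191.255) does not contain 105.100.167.125
Longest matching prefix is /18 -> next hop 88.235.246.224.

88.235.246.224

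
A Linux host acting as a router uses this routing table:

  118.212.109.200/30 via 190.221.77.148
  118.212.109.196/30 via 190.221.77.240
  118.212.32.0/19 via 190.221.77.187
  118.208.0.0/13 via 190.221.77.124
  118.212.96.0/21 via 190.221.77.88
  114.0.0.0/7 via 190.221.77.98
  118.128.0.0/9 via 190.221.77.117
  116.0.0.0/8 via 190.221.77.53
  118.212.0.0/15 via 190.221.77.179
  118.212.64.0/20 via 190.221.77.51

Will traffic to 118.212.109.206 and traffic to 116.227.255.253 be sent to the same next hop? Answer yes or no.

no

118.212.109.206: longest match 118.212.0.0/15 -> 190.221.77.179
116.227.255.253: longest match 116.0.0.0/8 -> 190.221.77.53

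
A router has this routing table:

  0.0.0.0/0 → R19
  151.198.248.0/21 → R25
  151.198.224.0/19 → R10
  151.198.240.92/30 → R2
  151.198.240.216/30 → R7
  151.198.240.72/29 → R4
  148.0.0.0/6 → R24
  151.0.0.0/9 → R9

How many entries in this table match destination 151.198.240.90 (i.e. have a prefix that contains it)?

3

Prefixes containing 151.198.240.90:
  0.0.0.0/0 (default, matches everything)
  148.0.0.0/6 (148.0.0.0 - 151.255.255.255)
  151.198.224.0/19 (151.198.224.0 - 151.198.255.255)
Total matching entries: 3.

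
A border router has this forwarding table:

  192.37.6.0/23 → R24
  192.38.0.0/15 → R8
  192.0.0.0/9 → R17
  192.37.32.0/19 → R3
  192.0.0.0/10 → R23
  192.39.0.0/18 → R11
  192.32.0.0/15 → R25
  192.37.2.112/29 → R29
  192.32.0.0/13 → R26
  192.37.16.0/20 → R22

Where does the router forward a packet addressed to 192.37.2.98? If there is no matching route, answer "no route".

R26

Routes whose prefix contains 192.37.2.98:
  192.0.0.0/9 (192.0.0.0 - 192.127.255.255) -> R17
  192.0.0.0/10 (192.0.0.0 - 192.63.255.255) -> R23
  192.32.0.0/13 (192.32.0.0 - 192.39.255.255) -> R26
More-specific entries that do NOT match:
  192.37.2.112/29 (192.37.2.112 - 192.37.2.119) does not contain 192.37.2.98
  192.37.6.0/23 (192.37.6.0 - 192.37.7.255) does not contain 192.37.2.98
  192.37.16.0/20 (192.37.16.0 - 192.37.31.255) does not contain 192.37.2.98
  192.37.32.0/19 (192.37.32.0 - 192.37.63.255) does not contain 192.37.2.98
  192.39.0.0/18 (192.39.0.0 - 192.39.63.255) does not contain 192.37.2.98
  192.38.0.0/15 (192.38.0.0 - 192.39.255.255) does not contain 192.37.2.98
  192.32.0.0/15 (192.32.0.0 - 192.33.255.255) does not contain 192.37.2.98
Longest matching prefix is /13 -> next hop R26.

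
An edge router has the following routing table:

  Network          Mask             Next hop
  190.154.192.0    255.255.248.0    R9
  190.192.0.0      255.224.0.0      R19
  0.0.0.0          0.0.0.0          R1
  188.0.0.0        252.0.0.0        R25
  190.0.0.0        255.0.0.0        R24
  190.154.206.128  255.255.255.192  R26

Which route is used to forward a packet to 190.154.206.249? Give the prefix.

190.0.0.0/8

Entries matching 190.154.206.249:
  0.0.0.0/0 (default, matches everything)
  188.0.0.0/6 (188.0.0.0 - 191.255.255.255)
  190.0.0.0/8 (190.0.0.0 - 190.255.255.255)
Most specific is 190.0.0.0/8.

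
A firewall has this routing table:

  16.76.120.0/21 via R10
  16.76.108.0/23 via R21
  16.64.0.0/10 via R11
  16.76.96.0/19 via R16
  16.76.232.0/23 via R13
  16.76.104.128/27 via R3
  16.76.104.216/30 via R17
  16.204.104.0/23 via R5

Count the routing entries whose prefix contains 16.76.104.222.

Prefixes containing 16.76.104.222:
  16.64.0.0/10 (16.64.0.0 - 16.127.255.255)
  16.76.96.0/19 (16.76.96.0 - 16.76.127.255)
Total matching entries: 2.

2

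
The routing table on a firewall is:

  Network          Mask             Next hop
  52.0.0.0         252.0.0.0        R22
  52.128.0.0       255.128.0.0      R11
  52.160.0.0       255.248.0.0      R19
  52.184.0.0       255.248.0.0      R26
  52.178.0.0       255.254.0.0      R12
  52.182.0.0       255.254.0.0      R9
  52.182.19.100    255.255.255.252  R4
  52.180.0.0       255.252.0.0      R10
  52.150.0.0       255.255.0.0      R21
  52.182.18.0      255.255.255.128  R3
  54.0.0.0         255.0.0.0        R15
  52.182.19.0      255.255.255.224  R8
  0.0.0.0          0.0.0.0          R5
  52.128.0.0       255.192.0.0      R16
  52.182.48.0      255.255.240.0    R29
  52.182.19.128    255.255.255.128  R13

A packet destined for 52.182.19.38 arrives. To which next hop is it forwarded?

R9

Routes whose prefix contains 52.182.19.38:
  0.0.0.0/0 (default, matches everything) -> R5
  52.0.0.0/6 (52.0.0.0 - 55.255.255.255) -> R22
  52.128.0.0/9 (52.128.0.0 - 52.255.255.255) -> R11
  52.128.0.0/10 (52.128.0.0 - 52.191.255.255) -> R16
  52.180.0.0/14 (52.180.0.0 - 52.183.255.255) -> R10
  52.182.0.0/15 (52.182.0.0 - 52.183.255.255) -> R9
More-specific entries that do NOT match:
  52.182.19.100/30 (52.182.19.100 - 52.182.19.103) does not contain 52.182.19.38
  52.182.19.0/27 (52.182.19.0 - 52.182.19.31) does not contain 52.182.19.38
  52.182.18.0/25 (52.182.18.0 - 52.182.18.127) does not contain 52.182.19.38
  52.182.19.128/25 (52.182.19.128 - 52.182.19.255) does not contain 52.182.19.38
  52.182.48.0/20 (52.182.48.0 - 52.182.63.255) does not contain 52.182.19.38
  52.150.0.0/16 (52.150.0.0 - 52.150.255.255) does not contain 52.182.19.38
Longest matching prefix is /15 -> next hop R9.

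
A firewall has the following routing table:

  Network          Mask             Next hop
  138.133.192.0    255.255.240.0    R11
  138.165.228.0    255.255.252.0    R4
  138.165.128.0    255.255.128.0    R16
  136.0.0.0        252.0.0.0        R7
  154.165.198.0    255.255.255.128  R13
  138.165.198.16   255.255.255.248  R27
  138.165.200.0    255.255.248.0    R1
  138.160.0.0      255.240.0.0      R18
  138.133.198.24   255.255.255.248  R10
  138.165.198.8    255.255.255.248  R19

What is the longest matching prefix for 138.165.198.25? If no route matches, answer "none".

138.165.128.0/17

Entries matching 138.165.198.25:
  136.0.0.0/6 (136.0.0.0 - 139.255.255.255)
  138.160.0.0/12 (138.160.0.0 - 138.175.255.255)
  138.165.128.0/17 (138.165.128.0 - 138.165.255.255)
Most specific is 138.165.128.0/17.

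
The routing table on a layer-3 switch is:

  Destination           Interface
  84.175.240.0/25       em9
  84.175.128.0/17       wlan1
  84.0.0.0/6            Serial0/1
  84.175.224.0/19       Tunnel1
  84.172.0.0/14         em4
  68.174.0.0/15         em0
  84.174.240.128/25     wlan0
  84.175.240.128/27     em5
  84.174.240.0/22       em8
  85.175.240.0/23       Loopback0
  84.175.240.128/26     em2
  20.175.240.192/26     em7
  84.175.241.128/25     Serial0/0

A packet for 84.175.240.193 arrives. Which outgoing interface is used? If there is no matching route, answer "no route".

Tunnel1

Routes whose prefix contains 84.175.240.193:
  84.0.0.0/6 (84.0.0.0 - 87.255.255.255) -> Serial0/1
  84.172.0.0/14 (84.172.0.0 - 84.175.255.255) -> em4
  84.175.128.0/17 (84.175.128.0 - 84.175.255.255) -> wlan1
  84.175.224.0/19 (84.175.224.0 - 84.175.255.255) -> Tunnel1
More-specific entries that do NOT match:
  84.175.240.128/27 (84.175.240.128 - 84.175.240.159) does not contain 84.175.240.193
  84.175.240.128/26 (84.175.240.128 - 84.175.240.191) does not contain 84.175.240.193
  20.175.240.192/26 (20.175.240.192 - 20.175.240.255) does not contain 84.175.240.193
  84.175.240.0/25 (84.175.240.0 - 84.175.240.127) does not contain 84.175.240.193
  84.174.240.128/25 (84.174.240.128 - 84.174.240.255) does not contain 84.175.240.193
  84.175.241.128/25 (84.175.241.128 - 84.175.241.255) does not contain 84.175.240.193
  85.175.240.0/23 (85.175.240.0 - 85.175.241.255) does not contain 84.175.240.193
  84.174.240.0/22 (84.174.240.0 - 84.174.243.255) does not contain 84.175.240.193
Longest matching prefix is /19 -> interface Tunnel1.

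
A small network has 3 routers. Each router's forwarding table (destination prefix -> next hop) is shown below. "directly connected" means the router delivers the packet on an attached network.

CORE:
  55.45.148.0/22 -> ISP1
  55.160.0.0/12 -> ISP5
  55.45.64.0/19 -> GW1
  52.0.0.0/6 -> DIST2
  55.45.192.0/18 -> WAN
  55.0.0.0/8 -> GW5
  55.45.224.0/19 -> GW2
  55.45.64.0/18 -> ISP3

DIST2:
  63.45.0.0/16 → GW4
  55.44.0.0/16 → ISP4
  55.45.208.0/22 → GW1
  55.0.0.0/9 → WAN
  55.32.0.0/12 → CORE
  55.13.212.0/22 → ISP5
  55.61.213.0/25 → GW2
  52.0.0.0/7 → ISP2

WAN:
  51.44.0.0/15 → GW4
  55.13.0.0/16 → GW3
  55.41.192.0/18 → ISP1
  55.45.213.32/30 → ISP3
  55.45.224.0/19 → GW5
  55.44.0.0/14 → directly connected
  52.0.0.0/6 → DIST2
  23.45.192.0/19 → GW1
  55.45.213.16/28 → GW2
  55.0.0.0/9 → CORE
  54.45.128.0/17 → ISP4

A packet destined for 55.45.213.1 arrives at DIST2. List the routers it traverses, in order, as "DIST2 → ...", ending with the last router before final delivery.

At DIST2: longest match for 55.45.213.1 is 55.32.0.0/12 -> CORE
At CORE: longest match for 55.45.213.1 is 55.45.192.0/18 -> WAN
At WAN: longest match for 55.45.213.1 is 55.44.0.0/14 -> directly connected

DIST2 → CORE → WAN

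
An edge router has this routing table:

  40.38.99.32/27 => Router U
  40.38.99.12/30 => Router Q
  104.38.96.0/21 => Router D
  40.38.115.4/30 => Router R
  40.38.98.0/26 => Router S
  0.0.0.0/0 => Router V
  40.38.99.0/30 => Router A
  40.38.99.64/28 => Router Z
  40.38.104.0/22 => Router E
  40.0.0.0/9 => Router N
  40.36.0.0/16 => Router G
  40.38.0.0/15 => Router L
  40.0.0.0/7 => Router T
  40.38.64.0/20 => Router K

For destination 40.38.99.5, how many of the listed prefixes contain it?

Prefixes containing 40.38.99.5:
  0.0.0.0/0 (default, matches everything)
  40.0.0.0/7 (40.0.0.0 - 41.255.255.255)
  40.0.0.0/9 (40.0.0.0 - 40.127.255.255)
  40.38.0.0/15 (40.38.0.0 - 40.39.255.255)
Total matching entries: 4.

4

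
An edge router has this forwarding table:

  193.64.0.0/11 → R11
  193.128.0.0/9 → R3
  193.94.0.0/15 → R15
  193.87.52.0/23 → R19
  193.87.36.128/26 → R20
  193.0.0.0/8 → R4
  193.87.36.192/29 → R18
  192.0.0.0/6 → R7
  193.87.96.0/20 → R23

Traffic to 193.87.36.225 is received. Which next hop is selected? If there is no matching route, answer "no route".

R11

Routes whose prefix contains 193.87.36.225:
  192.0.0.0/6 (192.0.0.0 - 195.255.255.255) -> R7
  193.0.0.0/8 (193.0.0.0 - 193.255.255.255) -> R4
  193.64.0.0/11 (193.64.0.0 - 193.95.255.255) -> R11
More-specific entries that do NOT match:
  193.87.36.192/29 (193.87.36.192 - 193.87.36.199) does not contain 193.87.36.225
  193.87.36.128/26 (193.87.36.128 - 193.87.36.191) does not contain 193.87.36.225
  193.87.52.0/23 (193.87.52.0 - 193.87.53.255) does not contain 193.87.36.225
  193.87.96.0/20 (193.87.96.0 - 193.87.111.255) does not contain 193.87.36.225
  193.94.0.0/15 (193.94.0.0 - 193.95.255.255) does not contain 193.87.36.225
Longest matching prefix is /11 -> next hop R11.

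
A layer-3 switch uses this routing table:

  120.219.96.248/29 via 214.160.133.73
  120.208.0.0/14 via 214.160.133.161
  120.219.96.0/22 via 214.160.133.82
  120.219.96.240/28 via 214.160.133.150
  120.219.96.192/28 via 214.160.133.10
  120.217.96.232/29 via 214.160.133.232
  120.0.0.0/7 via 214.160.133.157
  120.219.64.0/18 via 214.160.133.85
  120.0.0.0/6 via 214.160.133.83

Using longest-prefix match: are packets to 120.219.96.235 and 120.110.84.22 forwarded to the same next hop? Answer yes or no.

no

120.219.96.235: longest match 120.219.96.0/22 -> 214.160.133.82
120.110.84.22: longest match 120.0.0.0/7 -> 214.160.133.157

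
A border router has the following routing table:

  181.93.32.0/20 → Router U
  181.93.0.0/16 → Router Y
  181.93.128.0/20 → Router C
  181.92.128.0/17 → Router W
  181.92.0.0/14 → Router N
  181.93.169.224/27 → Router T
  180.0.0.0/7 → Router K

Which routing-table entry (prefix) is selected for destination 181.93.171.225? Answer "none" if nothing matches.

181.93.0.0/16

Entries matching 181.93.171.225:
  180.0.0.0/7 (180.0.0.0 - 181.255.255.255)
  181.92.0.0/14 (181.92.0.0 - 181.95.255.255)
  181.93.0.0/16 (181.93.0.0 - 181.93.255.255)
Most specific is 181.93.0.0/16.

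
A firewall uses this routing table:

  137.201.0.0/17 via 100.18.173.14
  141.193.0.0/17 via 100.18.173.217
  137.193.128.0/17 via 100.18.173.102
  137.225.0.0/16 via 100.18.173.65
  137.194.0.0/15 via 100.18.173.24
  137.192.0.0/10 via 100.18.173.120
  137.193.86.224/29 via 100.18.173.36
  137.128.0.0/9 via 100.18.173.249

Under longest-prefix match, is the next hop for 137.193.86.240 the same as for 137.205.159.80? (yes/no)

137.193.86.240: longest match 137.192.0.0/10 -> 100.18.173.120
137.205.159.80: longest match 137.192.0.0/10 -> 100.18.173.120

yes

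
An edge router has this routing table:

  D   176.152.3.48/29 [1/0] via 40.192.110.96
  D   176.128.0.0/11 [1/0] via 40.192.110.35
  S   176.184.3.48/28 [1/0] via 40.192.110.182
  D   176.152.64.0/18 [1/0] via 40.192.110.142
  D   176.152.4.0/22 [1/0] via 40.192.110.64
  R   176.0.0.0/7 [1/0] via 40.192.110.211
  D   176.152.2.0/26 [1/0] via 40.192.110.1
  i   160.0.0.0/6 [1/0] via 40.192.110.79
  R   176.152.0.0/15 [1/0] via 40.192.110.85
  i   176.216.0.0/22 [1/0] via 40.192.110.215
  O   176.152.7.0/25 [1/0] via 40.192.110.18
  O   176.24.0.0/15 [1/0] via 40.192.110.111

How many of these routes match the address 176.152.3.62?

3

Prefixes containing 176.152.3.62:
  176.0.0.0/7 (176.0.0.0 - 177.255.255.255)
  176.128.0.0/11 (176.128.0.0 - 176.159.255.255)
  176.152.0.0/15 (176.152.0.0 - 176.153.255.255)
Total matching entries: 3.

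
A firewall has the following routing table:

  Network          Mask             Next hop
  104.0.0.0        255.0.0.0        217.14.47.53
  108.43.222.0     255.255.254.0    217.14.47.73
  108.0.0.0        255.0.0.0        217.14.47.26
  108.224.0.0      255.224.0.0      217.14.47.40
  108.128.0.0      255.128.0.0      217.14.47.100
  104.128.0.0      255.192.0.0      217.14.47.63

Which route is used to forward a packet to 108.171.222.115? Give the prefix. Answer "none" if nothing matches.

108.128.0.0/9

Entries matching 108.171.222.115:
  108.0.0.0/8 (108.0.0.0 - 108.255.255.255)
  108.128.0.0/9 (108.128.0.0 - 108.255.255.255)
Most specific is 108.128.0.0/9.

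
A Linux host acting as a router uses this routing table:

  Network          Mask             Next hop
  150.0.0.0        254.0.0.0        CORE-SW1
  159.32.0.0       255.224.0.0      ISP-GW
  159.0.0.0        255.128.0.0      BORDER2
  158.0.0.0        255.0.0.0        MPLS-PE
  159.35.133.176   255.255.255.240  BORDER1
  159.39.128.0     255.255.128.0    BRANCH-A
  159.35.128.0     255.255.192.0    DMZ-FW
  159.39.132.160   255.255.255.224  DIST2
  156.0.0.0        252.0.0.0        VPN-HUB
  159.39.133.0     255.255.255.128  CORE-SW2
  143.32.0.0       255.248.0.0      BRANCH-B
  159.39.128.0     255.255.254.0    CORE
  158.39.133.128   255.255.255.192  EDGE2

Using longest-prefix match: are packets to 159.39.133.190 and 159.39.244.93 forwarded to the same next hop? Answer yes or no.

159.39.133.190: longest match 159.39.128.0/17 -> BRANCH-A
159.39.244.93: longest match 159.39.128.0/17 -> BRANCH-A

yes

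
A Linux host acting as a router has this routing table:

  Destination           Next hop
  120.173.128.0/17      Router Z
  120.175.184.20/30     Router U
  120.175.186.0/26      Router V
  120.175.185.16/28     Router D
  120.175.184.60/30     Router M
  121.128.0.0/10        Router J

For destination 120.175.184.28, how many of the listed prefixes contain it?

0

No listed prefix contains 120.175.184.28.
Total matching entries: 0.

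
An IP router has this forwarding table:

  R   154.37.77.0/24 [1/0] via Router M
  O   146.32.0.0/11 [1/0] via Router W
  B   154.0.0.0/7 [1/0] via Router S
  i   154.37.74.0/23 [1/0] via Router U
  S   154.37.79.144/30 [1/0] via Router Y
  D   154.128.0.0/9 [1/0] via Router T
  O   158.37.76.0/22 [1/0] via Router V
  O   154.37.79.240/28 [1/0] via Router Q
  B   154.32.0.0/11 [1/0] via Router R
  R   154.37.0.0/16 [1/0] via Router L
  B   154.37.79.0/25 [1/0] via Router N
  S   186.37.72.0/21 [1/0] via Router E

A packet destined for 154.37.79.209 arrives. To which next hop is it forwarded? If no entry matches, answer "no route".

Router L

Routes whose prefix contains 154.37.79.209:
  154.0.0.0/7 (154.0.0.0 - 155.255.255.255) -> Router S
  154.32.0.0/11 (154.32.0.0 - 154.63.255.255) -> Router R
  154.37.0.0/16 (154.37.0.0 - 154.37.255.255) -> Router L
More-specific entries that do NOT match:
  154.37.79.144/30 (154.37.79.144 - 154.37.79.147) does not contain 154.37.79.209
  154.37.79.240/28 (154.37.79.240 - 154.37.79.255) does not contain 154.37.79.209
  154.37.79.0/25 (154.37.79.0 - 154.37.79.127) does not contain 154.37.79.209
  154.37.77.0/24 (154.37.77.0 - 154.37.77.255) does not contain 154.37.79.209
  154.37.74.0/23 (154.37.74.0 - 154.37.75.255) does not contain 154.37.79.209
  158.37.76.0/22 (158.37.76.0 - 158.37.79.255) does not contain 154.37.79.209
  186.37.72.0/21 (186.37.72.0 - 186.37.79.255) does not contain 154.37.79.209
Longest matching prefix is /16 -> next hop Router L.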